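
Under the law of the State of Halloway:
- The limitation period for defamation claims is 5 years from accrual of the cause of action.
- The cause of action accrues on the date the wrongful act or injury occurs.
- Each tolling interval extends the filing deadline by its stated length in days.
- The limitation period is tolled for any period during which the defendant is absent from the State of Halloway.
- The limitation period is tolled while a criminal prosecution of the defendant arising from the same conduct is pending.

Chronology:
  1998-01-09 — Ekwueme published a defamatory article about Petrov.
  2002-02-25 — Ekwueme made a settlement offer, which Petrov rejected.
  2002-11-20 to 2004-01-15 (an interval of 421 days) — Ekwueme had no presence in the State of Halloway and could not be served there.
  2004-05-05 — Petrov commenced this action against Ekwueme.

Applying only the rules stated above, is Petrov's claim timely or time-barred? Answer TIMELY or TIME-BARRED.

TIME-BARRED

The cause of action accrued on 1998-01-09, the date of the act.
Adding the 5 years base period to 1998-01-09 gives a deadline of 2003-01-09, before any tolling.
The defendant's absence from the jurisdiction from 2002-11-20 to 2004-01-15 tolled the period for 421 days, extending the deadline to 2004-03-05.
None of the other events listed affects the running of the period under the stated rules.
Filing on 2004-05-05 missed the 2004-03-05 deadline — the action is time-barred.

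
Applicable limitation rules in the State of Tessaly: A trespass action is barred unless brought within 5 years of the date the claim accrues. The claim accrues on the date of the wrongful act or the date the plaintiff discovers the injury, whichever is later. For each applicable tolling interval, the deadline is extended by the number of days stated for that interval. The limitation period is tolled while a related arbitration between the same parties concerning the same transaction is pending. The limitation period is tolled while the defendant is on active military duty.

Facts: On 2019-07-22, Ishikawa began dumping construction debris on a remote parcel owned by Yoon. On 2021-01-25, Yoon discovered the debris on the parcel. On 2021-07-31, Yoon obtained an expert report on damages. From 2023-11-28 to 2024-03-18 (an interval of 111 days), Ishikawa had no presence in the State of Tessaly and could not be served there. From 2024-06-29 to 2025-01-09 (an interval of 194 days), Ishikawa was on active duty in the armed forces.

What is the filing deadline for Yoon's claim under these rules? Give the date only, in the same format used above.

Taking the later of the act (2019-07-22) and discovery (2021-01-25), the claim accrued on 2021-01-25.
The untolled deadline — 5 years after 2021-01-25 — is 2026-01-25.
The defendant's active military service from 2024-06-29 to 2025-01-09 tolled the period for 194 days, extending the deadline to 2026-08-07.
No stated provision tolls the period for the defendant's absence, so the interval from 2023-11-28 to 2024-03-18 has no effect on the deadline.
The other events in the timeline have no effect on the limitation period under the stated rules.

2026-08-07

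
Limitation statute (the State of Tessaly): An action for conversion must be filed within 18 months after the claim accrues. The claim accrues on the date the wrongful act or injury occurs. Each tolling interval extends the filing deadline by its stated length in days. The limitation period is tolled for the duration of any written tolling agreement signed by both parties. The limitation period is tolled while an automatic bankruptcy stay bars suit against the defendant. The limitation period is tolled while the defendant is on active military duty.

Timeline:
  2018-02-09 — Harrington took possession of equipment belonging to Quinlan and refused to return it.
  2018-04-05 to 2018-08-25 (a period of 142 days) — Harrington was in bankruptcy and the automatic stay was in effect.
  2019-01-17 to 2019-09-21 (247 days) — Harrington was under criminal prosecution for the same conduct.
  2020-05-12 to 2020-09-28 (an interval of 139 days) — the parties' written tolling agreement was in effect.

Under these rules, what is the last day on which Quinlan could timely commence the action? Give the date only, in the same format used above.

The claim accrued on 2018-02-09, the date of the act.
Adding the 18 months base period to 2018-02-09 gives a deadline of 2019-08-09, before any tolling.
Because the automatic bankruptcy stay ran from 2018-04-05 to 2018-08-25, the deadline is extended by 142 days to 2019-12-29.
By the time the written tolling agreement began on 2020-05-12, the limitation period had already expired on 2019-12-29; that interval cannot revive it.
The pending criminal prosecution from 2019-01-17 to 2019-09-21 does not toll the period, because no stated rule makes a criminal prosecution a tolling event.

2019-12-29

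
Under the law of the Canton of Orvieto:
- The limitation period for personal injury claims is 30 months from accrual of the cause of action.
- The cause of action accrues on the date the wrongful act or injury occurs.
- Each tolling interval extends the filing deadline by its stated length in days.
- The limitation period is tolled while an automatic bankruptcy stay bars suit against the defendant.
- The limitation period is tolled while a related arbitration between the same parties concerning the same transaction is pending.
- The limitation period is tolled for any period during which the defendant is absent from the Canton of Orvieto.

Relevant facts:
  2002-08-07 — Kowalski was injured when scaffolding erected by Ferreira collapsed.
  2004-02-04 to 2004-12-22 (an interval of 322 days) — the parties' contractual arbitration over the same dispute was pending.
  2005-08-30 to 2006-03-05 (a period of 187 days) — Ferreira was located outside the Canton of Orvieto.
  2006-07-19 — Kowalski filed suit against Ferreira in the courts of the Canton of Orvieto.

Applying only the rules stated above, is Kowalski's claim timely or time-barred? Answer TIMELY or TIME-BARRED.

TIME-BARRED

The limitation period began to run on 2002-08-07.
The untolled deadline — 30 months after 2002-08-07 — is 2005-02-07.
The period was tolled for 322 days by the pending related arbitration (2004-02-04 to 2004-12-22), pushing the deadline to 2005-12-26.
The defendant's absence from the jurisdiction from 2005-08-30 to 2006-03-05 tolled the period for 187 days, extending the deadline to 2006-07-01.
Kowalski filed on 2006-07-19, after the 2006-07-01 deadline, so the action is time-barred.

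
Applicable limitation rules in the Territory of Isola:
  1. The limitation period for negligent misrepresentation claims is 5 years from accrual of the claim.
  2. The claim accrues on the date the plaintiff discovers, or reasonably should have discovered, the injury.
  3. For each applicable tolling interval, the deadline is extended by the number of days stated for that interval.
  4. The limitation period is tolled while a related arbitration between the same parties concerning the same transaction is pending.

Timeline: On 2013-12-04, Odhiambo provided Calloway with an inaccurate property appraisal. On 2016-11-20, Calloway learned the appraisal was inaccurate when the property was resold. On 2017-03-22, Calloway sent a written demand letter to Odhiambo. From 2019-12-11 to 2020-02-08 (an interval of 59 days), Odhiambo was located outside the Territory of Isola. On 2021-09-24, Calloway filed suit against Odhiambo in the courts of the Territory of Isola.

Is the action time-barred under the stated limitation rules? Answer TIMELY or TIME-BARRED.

TIMELY

The claim did not accrue until Calloway discovered the injury on 2016-11-20; the 2013-12-04 act date does not start the clock under the stated rule.
The untolled deadline — 5 years after 2016-11-20 — is 2021-11-20.
Although the defendant's absence ran from 2019-12-11 to 2020-02-08, the stated rules do not make that a tolling event, so it is disregarded.
The other events in the timeline have no effect on the limitation period under the stated rules.
The 2021-09-24 filing precedes the 2021-11-20 deadline; the claim is timely.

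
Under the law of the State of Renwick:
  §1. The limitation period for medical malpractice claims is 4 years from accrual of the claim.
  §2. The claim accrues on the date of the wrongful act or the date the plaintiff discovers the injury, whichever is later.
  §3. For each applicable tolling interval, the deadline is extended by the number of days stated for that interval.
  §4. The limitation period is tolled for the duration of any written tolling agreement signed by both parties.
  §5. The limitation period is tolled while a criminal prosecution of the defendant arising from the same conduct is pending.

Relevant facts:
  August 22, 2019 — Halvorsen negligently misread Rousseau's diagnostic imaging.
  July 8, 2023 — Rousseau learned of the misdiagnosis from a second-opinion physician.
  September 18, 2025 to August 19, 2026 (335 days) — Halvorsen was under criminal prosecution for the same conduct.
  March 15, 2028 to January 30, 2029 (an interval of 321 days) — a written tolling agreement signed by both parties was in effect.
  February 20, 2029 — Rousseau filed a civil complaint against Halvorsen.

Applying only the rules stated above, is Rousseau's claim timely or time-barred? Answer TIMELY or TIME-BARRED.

Because discovery on July 8, 2023 post-dates the August 22, 2019 act, accrual under the later-of rule falls on July 8, 2023.
4 years from July 8, 2023 is July 8, 2027.
The period was tolled for 335 days by the pending criminal prosecution (September 18, 2025 to August 19, 2026), pushing the deadline to June 7, 2028.
Because the written tolling agreement ran from March 15, 2028 to January 30, 2029, the deadline is extended by 321 days to April 24, 2029.
The February 20, 2029 filing precedes the April 24, 2029 deadline; the claim is timely.

TIMELY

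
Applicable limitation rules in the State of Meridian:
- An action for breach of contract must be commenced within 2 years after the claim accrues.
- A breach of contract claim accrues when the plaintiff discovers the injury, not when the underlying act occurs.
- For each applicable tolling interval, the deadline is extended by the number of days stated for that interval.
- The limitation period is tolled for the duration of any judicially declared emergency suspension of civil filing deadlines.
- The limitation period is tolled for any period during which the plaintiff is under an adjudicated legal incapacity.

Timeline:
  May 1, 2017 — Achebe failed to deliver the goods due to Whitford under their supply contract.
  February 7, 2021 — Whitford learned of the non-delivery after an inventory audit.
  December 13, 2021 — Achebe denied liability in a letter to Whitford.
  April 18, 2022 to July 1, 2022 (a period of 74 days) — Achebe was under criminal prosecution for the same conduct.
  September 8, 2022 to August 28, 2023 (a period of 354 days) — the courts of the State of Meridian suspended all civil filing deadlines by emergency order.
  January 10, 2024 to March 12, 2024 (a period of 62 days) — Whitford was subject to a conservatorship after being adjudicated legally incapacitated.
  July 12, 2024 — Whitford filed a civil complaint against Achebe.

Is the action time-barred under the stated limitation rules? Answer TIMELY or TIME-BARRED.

TIME-BARRED

Accrual is tied to discovery, so the period began on February 7, 2021 rather than on May 1, 2017 when the act occurred.
The untolled deadline — 2 years after February 7, 2021 — is February 7, 2023.
Because the emergency suspension of filing deadlines ran from September 8, 2022 to August 28, 2023, the deadline is extended by 354 days to January 27, 2024.
The period was tolled for 62 days by the plaintiff's legal incapacity (January 10, 2024 to March 12, 2024), pushing the deadline to March 29, 2024.
Although a criminal prosecution ran from April 18, 2022 to July 1, 2022, the stated rules do not make that a tolling event, so it is disregarded.
Nothing else in the chronology tolls or restarts the period.
Whitford filed on July 12, 2024, after the March 29, 2024 deadline, so the action is time-barred.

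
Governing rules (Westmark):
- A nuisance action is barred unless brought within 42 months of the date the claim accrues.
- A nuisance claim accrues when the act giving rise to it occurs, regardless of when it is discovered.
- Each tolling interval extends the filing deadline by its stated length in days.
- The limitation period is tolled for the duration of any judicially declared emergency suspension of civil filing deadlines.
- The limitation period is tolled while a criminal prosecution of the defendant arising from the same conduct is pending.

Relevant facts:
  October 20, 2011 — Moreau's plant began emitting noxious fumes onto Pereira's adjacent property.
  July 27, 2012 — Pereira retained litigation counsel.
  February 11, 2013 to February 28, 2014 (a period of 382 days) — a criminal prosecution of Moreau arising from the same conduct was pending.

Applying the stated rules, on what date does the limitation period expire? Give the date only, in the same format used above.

May 6, 2016

The claim accrued on October 20, 2011, when the wrongful act occurred.
42 months from October 20, 2011 is April 20, 2015.
The period was tolled for 382 days by the pending criminal prosecution (February 11, 2013 to February 28, 2014), pushing the deadline to May 6, 2016.
Nothing else in the chronology tolls or restarts the period.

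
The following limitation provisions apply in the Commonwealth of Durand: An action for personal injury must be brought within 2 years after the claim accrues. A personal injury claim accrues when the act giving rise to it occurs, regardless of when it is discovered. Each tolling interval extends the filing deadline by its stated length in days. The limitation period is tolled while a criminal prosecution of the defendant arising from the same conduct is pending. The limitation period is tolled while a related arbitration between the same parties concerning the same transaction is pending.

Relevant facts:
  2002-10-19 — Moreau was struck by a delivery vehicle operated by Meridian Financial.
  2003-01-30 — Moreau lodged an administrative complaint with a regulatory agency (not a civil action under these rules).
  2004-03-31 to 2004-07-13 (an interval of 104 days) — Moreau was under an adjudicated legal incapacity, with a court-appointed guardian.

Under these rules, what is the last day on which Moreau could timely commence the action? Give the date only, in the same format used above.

2004-10-19

The claim accrued on 2002-10-19, when the wrongful act occurred.
2 years from 2002-10-19 is 2004-10-19.
The plaintiff's legal incapacity from 2004-03-31 to 2004-07-13 does not toll the period, because no stated rule makes the plaintiff's incapacity a tolling event.
Nothing else in the chronology tolls or restarts the period.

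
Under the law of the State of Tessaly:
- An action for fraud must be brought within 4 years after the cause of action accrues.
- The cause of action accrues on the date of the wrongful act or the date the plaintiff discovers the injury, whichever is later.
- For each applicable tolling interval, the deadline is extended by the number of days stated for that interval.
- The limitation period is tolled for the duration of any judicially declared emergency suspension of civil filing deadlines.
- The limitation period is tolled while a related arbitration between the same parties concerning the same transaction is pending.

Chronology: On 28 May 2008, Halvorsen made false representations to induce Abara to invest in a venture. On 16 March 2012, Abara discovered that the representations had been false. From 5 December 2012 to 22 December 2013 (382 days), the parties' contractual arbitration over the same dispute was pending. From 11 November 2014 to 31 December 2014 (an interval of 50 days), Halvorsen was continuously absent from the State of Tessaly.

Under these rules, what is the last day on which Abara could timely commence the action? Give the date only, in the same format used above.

The claim accrued on 16 March 2012 — the later of the 28 May 2008 act and the 16 March 2012 discovery.
Adding the 4 years base period to 16 March 2012 gives a deadline of 16 March 2016, before any tolling.
The period was tolled for 382 days by the pending related arbitration (5 December 2012 to 22 December 2013), pushing the deadline to 2 April 2017.
The defendant's absence from the jurisdiction from 11 November 2014 to 31 December 2014 does not toll the period, because no stated rule makes the defendant's absence a tolling event.

2 April 2017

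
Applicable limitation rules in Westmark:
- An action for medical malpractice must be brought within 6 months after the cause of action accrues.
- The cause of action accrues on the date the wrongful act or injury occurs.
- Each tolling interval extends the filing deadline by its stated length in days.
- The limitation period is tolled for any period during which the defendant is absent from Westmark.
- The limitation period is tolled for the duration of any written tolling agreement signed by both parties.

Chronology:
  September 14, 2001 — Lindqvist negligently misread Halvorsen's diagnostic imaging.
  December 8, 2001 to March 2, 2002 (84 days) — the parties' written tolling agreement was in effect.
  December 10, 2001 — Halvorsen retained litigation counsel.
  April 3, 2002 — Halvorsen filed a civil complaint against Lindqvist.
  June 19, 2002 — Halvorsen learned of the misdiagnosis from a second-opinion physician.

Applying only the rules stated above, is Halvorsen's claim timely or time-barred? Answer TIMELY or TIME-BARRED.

Accrual is governed by the date of the act, so the period began to run on September 14, 2001; the later discovery on June 19, 2002 is irrelevant under the stated rule.
6 months from September 14, 2001 is March 14, 2002.
The written tolling agreement from December 8, 2001 to March 2, 2002 tolled the period for 84 days, extending the deadline to June 6, 2002.
The other events in the timeline have no effect on the limitation period under the stated rules.
Filing on April 3, 2002 beat the June 6, 2002 deadline — the action is timely.

TIMELY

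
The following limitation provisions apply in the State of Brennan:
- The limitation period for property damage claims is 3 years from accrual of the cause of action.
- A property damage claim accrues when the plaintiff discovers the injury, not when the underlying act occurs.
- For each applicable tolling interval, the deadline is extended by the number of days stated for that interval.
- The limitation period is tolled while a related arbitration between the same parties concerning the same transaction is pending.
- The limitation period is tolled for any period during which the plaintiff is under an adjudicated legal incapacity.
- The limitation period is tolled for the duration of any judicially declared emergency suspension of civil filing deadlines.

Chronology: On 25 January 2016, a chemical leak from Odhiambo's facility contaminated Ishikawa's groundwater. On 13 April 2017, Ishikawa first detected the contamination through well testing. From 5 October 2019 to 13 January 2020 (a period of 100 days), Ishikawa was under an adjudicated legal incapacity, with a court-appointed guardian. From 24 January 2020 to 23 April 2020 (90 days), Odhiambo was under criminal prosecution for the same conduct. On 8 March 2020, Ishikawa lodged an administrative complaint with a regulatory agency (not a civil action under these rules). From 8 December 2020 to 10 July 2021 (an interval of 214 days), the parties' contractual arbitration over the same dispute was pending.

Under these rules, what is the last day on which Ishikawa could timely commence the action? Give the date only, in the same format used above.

22 July 2020

The claim did not accrue until Ishikawa discovered the injury on 13 April 2017; the 25 January 2016 act date does not start the clock under the stated rule.
The untolled deadline — 3 years after 13 April 2017 — is 13 April 2020.
The period was tolled for 100 days by the plaintiff's legal incapacity (5 October 2019 to 13 January 2020), pushing the deadline to 22 July 2020.
By the time the pending related arbitration began on 8 December 2020, the limitation period had already expired on 22 July 2020; that interval cannot revive it.
No stated provision tolls the period for a criminal prosecution, so the interval from 24 January 2020 to 23 April 2020 has no effect on the deadline.
Nothing else in the chronology tolls or restarts the period.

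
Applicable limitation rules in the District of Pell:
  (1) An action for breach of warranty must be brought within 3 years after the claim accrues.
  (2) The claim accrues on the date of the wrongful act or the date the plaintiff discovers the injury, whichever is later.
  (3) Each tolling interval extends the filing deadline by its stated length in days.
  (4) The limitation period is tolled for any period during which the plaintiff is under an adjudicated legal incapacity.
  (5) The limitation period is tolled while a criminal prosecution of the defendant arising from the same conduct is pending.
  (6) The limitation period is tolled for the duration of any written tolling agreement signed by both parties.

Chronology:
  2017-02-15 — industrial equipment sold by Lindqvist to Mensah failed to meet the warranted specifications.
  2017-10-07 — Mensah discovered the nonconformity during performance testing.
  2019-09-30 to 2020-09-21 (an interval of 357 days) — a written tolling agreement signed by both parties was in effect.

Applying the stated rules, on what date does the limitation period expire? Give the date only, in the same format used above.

2021-09-29

The claim accrued on 2017-10-07 — the later of the 2017-02-15 act and the 2017-10-07 discovery.
The untolled deadline — 3 years after 2017-10-07 — is 2020-10-07.
The period was tolled for 357 days by the written tolling agreement (2019-09-30 to 2020-09-21), pushing the deadline to 2021-09-29.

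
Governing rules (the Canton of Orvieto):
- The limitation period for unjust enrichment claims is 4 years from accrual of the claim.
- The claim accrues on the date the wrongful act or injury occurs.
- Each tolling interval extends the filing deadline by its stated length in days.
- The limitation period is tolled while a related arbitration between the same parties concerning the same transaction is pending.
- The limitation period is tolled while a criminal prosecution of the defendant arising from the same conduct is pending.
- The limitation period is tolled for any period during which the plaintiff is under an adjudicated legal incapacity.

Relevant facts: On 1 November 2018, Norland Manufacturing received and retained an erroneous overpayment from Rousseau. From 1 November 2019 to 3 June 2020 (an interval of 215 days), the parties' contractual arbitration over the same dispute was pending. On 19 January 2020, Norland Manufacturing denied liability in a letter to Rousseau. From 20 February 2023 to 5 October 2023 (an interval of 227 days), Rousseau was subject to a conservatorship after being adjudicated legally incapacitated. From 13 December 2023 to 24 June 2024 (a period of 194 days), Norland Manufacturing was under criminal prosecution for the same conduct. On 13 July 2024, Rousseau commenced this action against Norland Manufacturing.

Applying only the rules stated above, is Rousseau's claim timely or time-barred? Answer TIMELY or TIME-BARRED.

TIMELY

The claim accrued on 1 November 2018, the date of the act.
The untolled deadline — 4 years after 1 November 2018 — is 1 November 2022.
The pending related arbitration from 1 November 2019 to 3 June 2020 tolled the period for 215 days, extending the deadline to 4 June 2023.
Because the plaintiff's legal incapacity ran from 20 February 2023 to 5 October 2023, the deadline is extended by 227 days to 17 January 2024.
Because the pending criminal prosecution ran from 13 December 2023 to 24 June 2024, the deadline is extended by 194 days to 29 July 2024.
None of the other events listed affects the running of the period under the stated rules.
Rousseau filed on 13 July 2024, before the 29 July 2024 deadline, so the action is timely.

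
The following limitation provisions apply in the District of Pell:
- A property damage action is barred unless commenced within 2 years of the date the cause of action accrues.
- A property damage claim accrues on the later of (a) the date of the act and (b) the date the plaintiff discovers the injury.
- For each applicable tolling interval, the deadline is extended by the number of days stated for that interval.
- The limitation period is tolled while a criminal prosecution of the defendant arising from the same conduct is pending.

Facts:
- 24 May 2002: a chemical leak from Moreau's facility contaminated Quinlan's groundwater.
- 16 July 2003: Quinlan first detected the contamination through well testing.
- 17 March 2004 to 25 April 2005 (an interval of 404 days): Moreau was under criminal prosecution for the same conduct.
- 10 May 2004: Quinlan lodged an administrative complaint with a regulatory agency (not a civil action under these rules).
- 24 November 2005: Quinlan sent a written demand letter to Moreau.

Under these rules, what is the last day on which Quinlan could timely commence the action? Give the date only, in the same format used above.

24 August 2006

Because discovery on 16 July 2003 post-dates the 24 May 2002 act, accrual under the later-of rule falls on 16 July 2003.
Adding the 2 years base period to 16 July 2003 gives a deadline of 16 July 2005, before any tolling.
The pending criminal prosecution from 17 March 2004 to 25 April 2005 tolled the period for 404 days, extending the deadline to 24 August 2006.
None of the other events listed affects the running of the period under the stated rules.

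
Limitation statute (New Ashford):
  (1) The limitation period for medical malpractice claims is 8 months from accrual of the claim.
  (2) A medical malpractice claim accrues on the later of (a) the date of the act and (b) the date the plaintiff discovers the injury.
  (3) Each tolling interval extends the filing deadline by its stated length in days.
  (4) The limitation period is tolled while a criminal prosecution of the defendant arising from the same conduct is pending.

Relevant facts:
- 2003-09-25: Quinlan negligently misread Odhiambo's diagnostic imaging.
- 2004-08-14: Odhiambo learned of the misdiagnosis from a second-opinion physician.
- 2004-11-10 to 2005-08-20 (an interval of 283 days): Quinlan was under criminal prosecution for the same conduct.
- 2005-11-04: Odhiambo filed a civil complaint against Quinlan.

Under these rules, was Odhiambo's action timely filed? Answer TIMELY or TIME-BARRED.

TIMELY

Taking the later of the act (2003-09-25) and discovery (2004-08-14), the claim accrued on 2004-08-14.
8 months from 2004-08-14 is 2005-04-14.
The pending criminal prosecution from 2004-11-10 to 2005-08-20 tolled the period for 283 days, extending the deadline to 2006-01-22.
Odhiambo filed on 2005-11-04, before the 2006-01-22 deadline, so the action is timely.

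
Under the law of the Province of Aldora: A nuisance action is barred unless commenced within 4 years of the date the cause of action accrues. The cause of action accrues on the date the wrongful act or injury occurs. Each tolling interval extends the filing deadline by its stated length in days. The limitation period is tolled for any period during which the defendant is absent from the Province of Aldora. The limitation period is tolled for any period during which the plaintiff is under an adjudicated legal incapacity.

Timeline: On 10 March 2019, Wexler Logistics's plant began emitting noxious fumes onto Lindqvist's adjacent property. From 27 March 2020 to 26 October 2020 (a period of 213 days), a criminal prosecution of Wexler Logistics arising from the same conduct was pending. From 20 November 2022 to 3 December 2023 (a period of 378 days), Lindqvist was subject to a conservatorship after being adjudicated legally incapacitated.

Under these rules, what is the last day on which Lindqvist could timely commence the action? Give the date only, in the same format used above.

22 March 2024

The claim accrued on 10 March 2019, when the wrongful act occurred.
Adding the 4 years base period to 10 March 2019 gives a deadline of 10 March 2023, before any tolling.
The plaintiff's legal incapacity from 20 November 2022 to 3 December 2023 tolled the period for 378 days, extending the deadline to 22 March 2024.
Although a criminal prosecution ran from 27 March 2020 to 26 October 2020, the stated rules do not make that a tolling event, so it is disregarded.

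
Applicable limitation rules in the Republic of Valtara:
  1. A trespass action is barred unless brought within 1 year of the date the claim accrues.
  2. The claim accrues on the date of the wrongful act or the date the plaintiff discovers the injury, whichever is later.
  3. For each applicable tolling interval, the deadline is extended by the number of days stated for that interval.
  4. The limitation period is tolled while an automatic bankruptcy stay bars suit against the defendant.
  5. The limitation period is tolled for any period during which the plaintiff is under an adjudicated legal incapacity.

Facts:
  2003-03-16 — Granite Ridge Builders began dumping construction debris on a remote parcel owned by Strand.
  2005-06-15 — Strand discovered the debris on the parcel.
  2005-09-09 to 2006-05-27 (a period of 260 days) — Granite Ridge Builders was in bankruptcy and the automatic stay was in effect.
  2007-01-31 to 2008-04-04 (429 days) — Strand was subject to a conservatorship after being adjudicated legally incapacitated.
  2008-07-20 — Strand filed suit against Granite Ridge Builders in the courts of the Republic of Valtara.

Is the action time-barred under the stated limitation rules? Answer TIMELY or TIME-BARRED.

Taking the later of the act (2003-03-16) and discovery (2005-06-15), the claim accrued on 2005-06-15.
Adding the 1 year base period to 2005-06-15 gives a deadline of 2006-06-15, before any tolling.
Because the automatic bankruptcy stay ran from 2005-09-09 to 2006-05-27, the deadline is extended by 260 days to 2007-03-02.
The period was tolled for 429 days by the plaintiff's legal incapacity (2007-01-31 to 2008-04-04), pushing the deadline to 2008-05-04.
The 2008-07-20 filing falls after the 2008-05-04 deadline; the claim is time-barred.

TIME-BARRED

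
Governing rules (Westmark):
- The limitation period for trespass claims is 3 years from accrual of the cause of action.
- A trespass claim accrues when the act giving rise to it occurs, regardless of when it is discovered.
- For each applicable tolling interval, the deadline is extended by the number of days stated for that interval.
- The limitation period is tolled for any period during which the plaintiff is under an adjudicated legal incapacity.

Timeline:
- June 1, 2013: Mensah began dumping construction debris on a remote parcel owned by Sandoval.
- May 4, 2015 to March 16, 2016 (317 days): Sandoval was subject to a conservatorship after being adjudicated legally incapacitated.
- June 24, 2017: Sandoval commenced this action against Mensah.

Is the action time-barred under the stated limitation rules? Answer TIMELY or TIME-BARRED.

TIME-BARRED

The limitation period began to run on June 1, 2013.
3 years from June 1, 2013 is June 1, 2016.
The plaintiff's legal incapacity from May 4, 2015 to March 16, 2016 tolled the period for 317 days, extending the deadline to April 14, 2017.
The June 24, 2017 filing falls after the April 14, 2017 deadline; the claim is time-barred.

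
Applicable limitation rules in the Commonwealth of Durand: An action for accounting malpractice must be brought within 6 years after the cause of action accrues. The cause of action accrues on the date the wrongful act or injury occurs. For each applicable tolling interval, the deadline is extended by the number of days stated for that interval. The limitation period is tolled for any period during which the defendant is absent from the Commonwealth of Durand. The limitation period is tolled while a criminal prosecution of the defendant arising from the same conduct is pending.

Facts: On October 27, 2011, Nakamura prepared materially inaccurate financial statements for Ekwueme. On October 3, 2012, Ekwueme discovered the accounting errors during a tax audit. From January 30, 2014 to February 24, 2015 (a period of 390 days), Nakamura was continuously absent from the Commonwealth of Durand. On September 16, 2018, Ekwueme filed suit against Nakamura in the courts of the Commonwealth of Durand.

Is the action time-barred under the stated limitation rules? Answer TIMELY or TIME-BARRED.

TIMELY

Accrual is governed by the date of the act, so the period began to run on October 27, 2011; the later discovery on October 3, 2012 is irrelevant under the stated rule.
6 years from October 27, 2011 is October 27, 2017.
Because the defendant's absence from the jurisdiction ran from January 30, 2014 to February 24, 2015, the deadline is extended by 390 days to November 21, 2018.
Ekwueme filed on September 16, 2018, before the November 21, 2018 deadline, so the action is timely.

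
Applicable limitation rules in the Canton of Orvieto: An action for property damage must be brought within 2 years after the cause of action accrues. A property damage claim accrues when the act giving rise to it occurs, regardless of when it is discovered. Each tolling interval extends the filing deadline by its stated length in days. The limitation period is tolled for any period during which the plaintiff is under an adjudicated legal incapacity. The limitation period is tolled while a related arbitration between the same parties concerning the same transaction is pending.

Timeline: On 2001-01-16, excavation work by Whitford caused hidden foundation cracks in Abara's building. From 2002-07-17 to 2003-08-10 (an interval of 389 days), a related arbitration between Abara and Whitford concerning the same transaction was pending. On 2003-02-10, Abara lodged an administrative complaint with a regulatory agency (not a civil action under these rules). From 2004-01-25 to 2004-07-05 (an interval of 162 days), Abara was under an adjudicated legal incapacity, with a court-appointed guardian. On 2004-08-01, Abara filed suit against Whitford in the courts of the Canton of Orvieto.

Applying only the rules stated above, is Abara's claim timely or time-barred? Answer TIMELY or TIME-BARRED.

The limitation period began to run on 2001-01-16.
2 years from 2001-01-16 is 2003-01-16.
Because the pending related arbitration ran from 2002-07-17 to 2003-08-10, the deadline is extended by 389 days to 2004-02-09.
Because the plaintiff's legal incapacity ran from 2004-01-25 to 2004-07-05, the deadline is extended by 162 days to 2004-07-20.
The other events in the timeline have no effect on the limitation period under the stated rules.
The 2004-08-01 filing falls after the 2004-07-20 deadline; the claim is time-barred.

TIME-BARRED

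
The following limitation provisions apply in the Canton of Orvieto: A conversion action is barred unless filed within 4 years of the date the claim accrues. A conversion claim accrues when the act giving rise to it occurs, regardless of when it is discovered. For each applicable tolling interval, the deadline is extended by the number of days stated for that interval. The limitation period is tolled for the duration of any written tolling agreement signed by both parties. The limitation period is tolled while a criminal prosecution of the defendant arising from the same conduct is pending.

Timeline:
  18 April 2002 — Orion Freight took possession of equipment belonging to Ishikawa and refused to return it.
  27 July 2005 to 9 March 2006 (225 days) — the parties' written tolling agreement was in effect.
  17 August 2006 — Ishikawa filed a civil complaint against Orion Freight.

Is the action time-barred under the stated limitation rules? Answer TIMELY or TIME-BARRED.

TIMELY

The claim accrued on 18 April 2002, when the wrongful act occurred.
4 years from 18 April 2002 is 18 April 2006.
The written tolling agreement from 27 July 2005 to 9 March 2006 tolled the period for 225 days, extending the deadline to 29 November 2006.
Ishikawa filed on 17 August 2006, before the 29 November 2006 deadline, so the action is timely.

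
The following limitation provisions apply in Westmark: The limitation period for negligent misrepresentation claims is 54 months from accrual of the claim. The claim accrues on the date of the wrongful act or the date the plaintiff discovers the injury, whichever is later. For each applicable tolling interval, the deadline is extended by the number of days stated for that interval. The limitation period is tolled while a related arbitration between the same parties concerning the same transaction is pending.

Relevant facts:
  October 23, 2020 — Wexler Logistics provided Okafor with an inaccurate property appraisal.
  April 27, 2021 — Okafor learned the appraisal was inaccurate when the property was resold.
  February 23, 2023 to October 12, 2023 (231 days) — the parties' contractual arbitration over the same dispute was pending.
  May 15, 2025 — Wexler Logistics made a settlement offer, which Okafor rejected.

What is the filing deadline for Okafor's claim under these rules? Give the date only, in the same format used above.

Because discovery on April 27, 2021 post-dates the October 23, 2020 act, accrual under the later-of rule falls on April 27, 2021.
54 months from April 27, 2021 is October 27, 2025.
Because the pending related arbitration ran from February 23, 2023 to October 12, 2023, the deadline is extended by 231 days to June 15, 2026.
The other events in the timeline have no effect on the limitation period under the stated rules.

June 15, 2026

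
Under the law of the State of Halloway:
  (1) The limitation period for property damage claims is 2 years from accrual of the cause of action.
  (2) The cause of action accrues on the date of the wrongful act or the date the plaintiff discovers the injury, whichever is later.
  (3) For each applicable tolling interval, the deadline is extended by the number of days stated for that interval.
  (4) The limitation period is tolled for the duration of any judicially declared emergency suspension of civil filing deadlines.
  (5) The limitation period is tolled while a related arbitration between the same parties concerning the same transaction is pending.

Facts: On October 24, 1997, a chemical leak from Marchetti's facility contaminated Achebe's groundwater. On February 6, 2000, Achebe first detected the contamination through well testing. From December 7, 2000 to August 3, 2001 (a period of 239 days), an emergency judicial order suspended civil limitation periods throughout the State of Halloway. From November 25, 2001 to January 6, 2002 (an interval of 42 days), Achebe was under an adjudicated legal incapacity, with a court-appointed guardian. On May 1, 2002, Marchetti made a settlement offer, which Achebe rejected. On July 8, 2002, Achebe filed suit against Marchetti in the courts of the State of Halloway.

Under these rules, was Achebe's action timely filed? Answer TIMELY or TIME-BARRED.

TIMELY

Because discovery on February 6, 2000 post-dates the October 24, 1997 act, accrual under the later-of rule falls on February 6, 2000.
Adding the 2 years base period to February 6, 2000 gives a deadline of February 6, 2002, before any tolling.
Because the emergency suspension of filing deadlines ran from December 7, 2000 to August 3, 2001, the deadline is extended by 239 days to October 3, 2002.
No stated provision tolls the period for the plaintiff's incapacity, so the interval from November 25, 2001 to January 6, 2002 has no effect on the deadline.
Nothing else in the chronology tolls or restarts the period.
Achebe filed on July 8, 2002, before the October 3, 2002 deadline, so the action is timely.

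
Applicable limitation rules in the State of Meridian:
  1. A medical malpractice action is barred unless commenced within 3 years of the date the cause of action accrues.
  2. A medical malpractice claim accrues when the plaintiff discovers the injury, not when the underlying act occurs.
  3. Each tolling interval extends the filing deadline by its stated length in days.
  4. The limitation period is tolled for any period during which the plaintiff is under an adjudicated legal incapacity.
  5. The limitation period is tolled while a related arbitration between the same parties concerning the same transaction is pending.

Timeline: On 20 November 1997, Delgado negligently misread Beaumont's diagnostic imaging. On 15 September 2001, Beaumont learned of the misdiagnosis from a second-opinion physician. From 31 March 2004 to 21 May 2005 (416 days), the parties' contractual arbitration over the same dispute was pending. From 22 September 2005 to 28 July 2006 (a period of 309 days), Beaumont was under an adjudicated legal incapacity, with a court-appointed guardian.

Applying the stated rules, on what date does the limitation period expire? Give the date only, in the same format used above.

10 September 2006

The claim did not accrue until Beaumont discovered the injury on 15 September 2001; the 20 November 1997 act date does not start the clock under the stated rule.
Adding the 3 years base period to 15 September 2001 gives a deadline of 15 September 2004, before any tolling.
The pending related arbitration from 31 March 2004 to 21 May 2005 tolled the period for 416 days, extending the deadline to 5 November 2005.
The plaintiff's legal incapacity from 22 September 2005 to 28 July 2006 tolled the period for 309 days, extending the deadline to 10 September 2006.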